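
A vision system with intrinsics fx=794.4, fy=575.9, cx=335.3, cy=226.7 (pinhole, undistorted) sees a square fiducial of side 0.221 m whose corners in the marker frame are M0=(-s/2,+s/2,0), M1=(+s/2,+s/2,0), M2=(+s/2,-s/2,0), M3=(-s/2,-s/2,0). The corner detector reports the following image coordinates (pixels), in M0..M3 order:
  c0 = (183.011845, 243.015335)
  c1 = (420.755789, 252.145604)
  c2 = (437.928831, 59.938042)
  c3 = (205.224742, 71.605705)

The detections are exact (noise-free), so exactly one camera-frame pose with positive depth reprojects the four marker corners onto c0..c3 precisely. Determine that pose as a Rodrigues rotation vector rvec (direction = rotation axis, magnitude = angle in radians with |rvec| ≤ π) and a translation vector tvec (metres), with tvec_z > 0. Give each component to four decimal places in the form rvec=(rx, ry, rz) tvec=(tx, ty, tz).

Intrinsics K: fx=794.4, fy=575.9, cx=335.3, cy=226.7
Marker side s = 0.221 m; corners in marker frame (Z=0):
  M0 = (-0.1105, +0.1105, 0)
  M1 = (+0.1105, +0.1105, 0)
  M2 = (+0.1105, -0.1105, 0)
  M3 = (-0.1105, -0.1105, 0)
Detected image corners:
  c0 = (183.011845, 243.015335) px
  c1 = (420.755789, 252.145604) px
  c2 = (437.928831, 59.938042) px
  c3 = (205.224742, 71.605705) px
Planar DLT: solve 8×8 A·h = b for H (H[2,2]=1):
  H  [+902.52113 -133.51840 +305.14320]
  H  [-87.72318 +797.97476 +155.30255]
  H  [-0.51860 -0.14037 +1.00000]
B = K⁻¹H; ‖b₁‖=1.451774, ‖b₂‖=1.451774; λ = 2/(‖b₁‖+‖b₂‖) = 0.688813, sign → tz>0 ⇒ λ=+0.688813
r₁ = λ·B[:,0] = (+0.93334,+0.03570,-0.35722); r₂ = λ·B[:,1] = (-0.07496,+0.99249,-0.09669)
r₃ = r₁×r₂ = (+0.35109,+0.11702,+0.92900); SVD([r₁ r₂ r₃]) → R = UVᵀ:
  R  [+0.93334 -0.07496 +0.35109]
  R  [+0.03570 +0.99249 +0.11702]
  R  [-0.35722 -0.09669 +0.92900]
t = (-0.02615, -0.08540, +0.68881) m
tr R = 2.854829; θ = arccos((tr R − 1)/2) = 0.383357 rad = 21.965°
axis k = ((R−Rᵀ)₃₂, (R−Rᵀ)₁₃, (R−Rᵀ)₂₁) / (2 sinθ) = (-0.285675, +0.946841, +0.147924)
rvec = θ·k = (-0.109515, +0.362978, +0.056708)

rvec=(-0.1095, 0.3630, 0.0567) tvec=(-0.0261, -0.0854, 0.6888)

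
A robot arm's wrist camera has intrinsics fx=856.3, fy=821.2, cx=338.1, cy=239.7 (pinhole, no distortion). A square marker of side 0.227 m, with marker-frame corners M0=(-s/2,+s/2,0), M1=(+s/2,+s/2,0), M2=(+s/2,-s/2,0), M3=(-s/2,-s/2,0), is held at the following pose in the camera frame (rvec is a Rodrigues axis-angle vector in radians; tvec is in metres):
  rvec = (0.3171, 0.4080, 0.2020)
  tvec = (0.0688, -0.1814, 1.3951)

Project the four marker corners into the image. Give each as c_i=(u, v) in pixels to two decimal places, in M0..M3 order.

Intrinsics K: fx=856.3, fy=821.2, cx=338.1, cy=239.7
Marker side s = 0.227 m; corners in marker frame (Z=0):
  M0 = (-0.1135, +0.1135, 0)
  M1 = (+0.1135, +0.1135, 0)
  M2 = (+0.1135, -0.1135, 0)
  M3 = (-0.1135, -0.1135, 0)
rvec = (0.3171, 0.4080, 0.2020), |rvec| = θ = 0.55482 rad = 31.789°
Rodrigues: sinθ=0.52679, 1−cosθ=0.15000; R = I + sinθ·[k]× + (1−cosθ)·[k]×²:
    [+0.89900 -0.12875 +0.41860]
    [+0.25484 +0.93112 -0.26092]
    [-0.35617 +0.34124 +0.86988]
t = (0.0688, -0.1814, 1.3951) m
M0: Pc = R·M0+t = (-0.04785, -0.10464, +1.47426); u = 856.3·(-0.04785)/1.47426 + 338.1 = 310.3075, v = 821.2·(-0.10464)/1.47426 + 239.7 = 181.4112
M1: Pc = R·M1+t = (+0.15622, -0.04679, +1.39341); u = 856.3·(+0.15622)/1.39341 + 338.1 = 434.1050, v = 821.2·(-0.04679)/1.39341 + 239.7 = 212.1222
M2: Pc = R·M2+t = (+0.18545, -0.25816, +1.31594); u = 856.3·(+0.18545)/1.31594 + 338.1 = 458.7740, v = 821.2·(-0.25816)/1.31594 + 239.7 = 78.5998
M3: Pc = R·M3+t = (-0.01862, -0.31601, +1.39679); u = 856.3·(-0.01862)/1.39679 + 338.1 = 326.6831, v = 821.2·(-0.31601)/1.39679 + 239.7 = 53.9145

c0=(310.31, 181.41) c1=(434.11, 212.12) c2=(458.77, 78.60) c3=(326.68, 53.91)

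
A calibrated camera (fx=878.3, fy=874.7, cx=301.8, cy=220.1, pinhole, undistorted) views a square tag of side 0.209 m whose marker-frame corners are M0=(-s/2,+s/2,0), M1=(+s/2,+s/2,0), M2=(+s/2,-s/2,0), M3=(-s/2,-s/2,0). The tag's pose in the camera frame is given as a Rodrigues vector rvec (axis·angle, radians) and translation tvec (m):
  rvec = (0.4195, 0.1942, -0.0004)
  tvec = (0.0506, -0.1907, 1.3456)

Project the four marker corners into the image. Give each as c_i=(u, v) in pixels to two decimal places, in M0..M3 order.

Intrinsics K: fx=878.3, fy=874.7, cx=301.8, cy=220.1
Marker side s = 0.209 m; corners in marker frame (Z=0):
  M0 = (-0.1045, +0.1045, 0)
  M1 = (+0.1045, +0.1045, 0)
  M2 = (+0.1045, -0.1045, 0)
  M3 = (-0.1045, -0.1045, 0)
rvec = (0.4195, 0.1942, -0.0004), |rvec| = θ = 0.46227 rad = 26.486°
Rodrigues: sinθ=0.44598, 1−cosθ=0.10496; R = I + sinθ·[k]× + (1−cosθ)·[k]×²:
    [+0.98148 +0.04040 +0.18727]
    [+0.03963 +0.91357 -0.40476]
    [-0.18744 +0.40468 +0.89504]
t = (0.0506, -0.1907, 1.3456) m
M0: Pc = R·M0+t = (-0.04774, -0.09937, +1.40748); u = 878.3·(-0.04774)/1.40748 + 301.8 = 272.0074, v = 874.7·(-0.09937)/1.40748 + 220.1 = 158.3427
M1: Pc = R·M1+t = (+0.15739, -0.09109, +1.36830); u = 878.3·(+0.15739)/1.36830 + 301.8 = 402.8246, v = 874.7·(-0.09109)/1.36830 + 220.1 = 161.8690
M2: Pc = R·M2+t = (+0.14894, -0.28203, +1.28372); u = 878.3·(+0.14894)/1.28372 + 301.8 = 403.7038, v = 874.7·(-0.28203)/1.28372 + 220.1 = 27.9335
M3: Pc = R·M3+t = (-0.05619, -0.29031, +1.32290); u = 878.3·(-0.05619)/1.32290 + 301.8 = 264.4969, v = 874.7·(-0.29031)/1.32290 + 220.1 = 28.1480

c0=(272.01, 158.34) c1=(402.82, 161.87) c2=(403.70, 27.93) c3=(264.50, 28.15)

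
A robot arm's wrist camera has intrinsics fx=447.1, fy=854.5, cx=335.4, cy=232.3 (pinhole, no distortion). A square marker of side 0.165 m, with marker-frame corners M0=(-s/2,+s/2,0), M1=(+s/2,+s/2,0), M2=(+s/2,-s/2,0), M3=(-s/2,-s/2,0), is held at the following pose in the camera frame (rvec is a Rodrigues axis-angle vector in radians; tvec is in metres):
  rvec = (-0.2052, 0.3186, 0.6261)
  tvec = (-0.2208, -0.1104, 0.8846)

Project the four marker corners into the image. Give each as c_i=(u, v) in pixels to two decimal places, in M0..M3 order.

c0=(170.80, 147.79) c1=(225.99, 231.86) c2=(279.44, 102.42) c3=(221.79, 27.90)

Intrinsics K: fx=447.1, fy=854.5, cx=335.4, cy=232.3
Marker side s = 0.165 m; corners in marker frame (Z=0):
  M0 = (-0.0825, +0.0825, 0)
  M1 = (+0.0825, +0.0825, 0)
  M2 = (+0.0825, -0.0825, 0)
  M3 = (-0.0825, -0.0825, 0)
rvec = (-0.2052, 0.3186, 0.6261), |rvec| = θ = 0.73186 rad = 41.932°
Rodrigues: sinθ=0.66825, 1−cosθ=0.25607; R = I + sinθ·[k]× + (1−cosθ)·[k]×²:
    [+0.76407 -0.60294 +0.22949]
    [+0.54043 +0.79246 +0.28273]
    [-0.35233 -0.09200 +0.93134]
t = (-0.2208, -0.1104, 0.8846) m
M0: Pc = R·M0+t = (-0.33358, -0.08961, +0.90608); u = 447.1·(-0.33358)/0.90608 + 335.4 = 170.7973, v = 854.5·(-0.08961)/0.90608 + 232.3 = 147.7934
M1: Pc = R·M1+t = (-0.20751, -0.00044, +0.84794); u = 447.1·(-0.20751)/0.84794 + 335.4 = 225.9863, v = 854.5·(-0.00044)/0.84794 + 232.3 = 231.8604
M2: Pc = R·M2+t = (-0.10802, -0.13119, +0.86312); u = 447.1·(-0.10802)/0.86312 + 335.4 = 279.4443, v = 854.5·(-0.13119)/0.86312 + 232.3 = 102.4181
M3: Pc = R·M3+t = (-0.23409, -0.22036, +0.92126); u = 447.1·(-0.23409)/0.92126 + 335.4 = 221.7913, v = 854.5·(-0.22036)/0.92126 + 232.3 = 27.9046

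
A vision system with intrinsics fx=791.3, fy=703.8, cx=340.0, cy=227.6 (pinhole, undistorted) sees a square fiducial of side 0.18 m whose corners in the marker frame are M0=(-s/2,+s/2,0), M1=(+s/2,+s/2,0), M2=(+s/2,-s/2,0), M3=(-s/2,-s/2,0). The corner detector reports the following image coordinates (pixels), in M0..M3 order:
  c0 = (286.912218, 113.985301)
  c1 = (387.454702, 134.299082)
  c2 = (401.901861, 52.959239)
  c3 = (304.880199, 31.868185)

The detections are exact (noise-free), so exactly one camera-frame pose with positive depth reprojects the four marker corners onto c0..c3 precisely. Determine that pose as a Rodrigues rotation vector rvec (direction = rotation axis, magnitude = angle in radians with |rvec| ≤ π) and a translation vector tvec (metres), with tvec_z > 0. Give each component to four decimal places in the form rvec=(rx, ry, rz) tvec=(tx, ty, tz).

Intrinsics K: fx=791.3, fy=703.8, cx=340.0, cy=227.6
Marker side s = 0.18 m; corners in marker frame (Z=0):
  M0 = (-0.0900, +0.0900, 0)
  M1 = (+0.0900, +0.0900, 0)
  M2 = (+0.0900, -0.0900, 0)
  M3 = (-0.0900, -0.0900, 0)
Detected image corners:
  c0 = (286.912218, 113.985301) px
  c1 = (387.454702, 134.299082) px
  c2 = (401.901861, 52.959239) px
  c3 = (304.880199, 31.868185) px
Planar DLT: solve 8×8 A·h = b for H (H[2,2]=1):
  H  [+582.77270 -152.72429 +345.85939]
  H  [+123.28362 +438.88891 +82.70149]
  H  [+0.09888 -0.18179 +1.00000]
B = K⁻¹H; ‖b₁‖=0.715472, ‖b₂‖=0.715472; λ = 2/(‖b₁‖+‖b₂‖) = 1.397679, sign → tz>0 ⇒ λ=+1.397679
r₁ = λ·B[:,0] = (+0.96997,+0.20013,+0.13821); r₂ = λ·B[:,1] = (-0.16059,+0.95376,-0.25408)
r₃ = r₁×r₂ = (-0.18267,+0.22426,+0.95726); SVD([r₁ r₂ r₃]) → R = UVᵀ:
  R  [+0.96997 -0.16059 -0.18267]
  R  [+0.20013 +0.95376 +0.22426]
  R  [+0.13821 -0.25408 +0.95726]
t = (+0.01035, -0.28775, +1.39768) m
tr R = 2.880986; θ = arccos((tr R − 1)/2) = 0.346717 rad = 19.865°
axis k = ((R−Rᵀ)₃₂, (R−Rᵀ)₁₃, (R−Rᵀ)₂₁) / (2 sinθ) = (-0.703830, -0.472137, +0.530764)
rvec = θ·k = (-0.244030, -0.163698, +0.184025)

rvec=(-0.2440, -0.1637, 0.1840) tvec=(0.0103, -0.2878, 1.3977)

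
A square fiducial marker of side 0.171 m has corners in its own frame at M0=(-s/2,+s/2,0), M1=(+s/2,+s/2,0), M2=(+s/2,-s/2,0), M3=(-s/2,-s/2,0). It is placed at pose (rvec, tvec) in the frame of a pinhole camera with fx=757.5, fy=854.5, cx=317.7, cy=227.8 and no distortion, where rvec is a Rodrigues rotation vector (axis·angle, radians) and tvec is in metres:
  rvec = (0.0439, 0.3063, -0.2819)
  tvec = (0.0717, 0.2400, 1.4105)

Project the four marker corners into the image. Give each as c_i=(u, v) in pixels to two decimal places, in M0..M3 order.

Intrinsics K: fx=757.5, fy=854.5, cx=317.7, cy=227.8
Marker side s = 0.171 m; corners in marker frame (Z=0):
  M0 = (-0.0855, +0.0855, 0)
  M1 = (+0.0855, +0.0855, 0)
  M2 = (+0.0855, -0.0855, 0)
  M3 = (-0.0855, -0.0855, 0)
rvec = (0.0439, 0.3063, -0.2819), |rvec| = θ = 0.41859 rad = 23.983°
Rodrigues: sinθ=0.40647, 1−cosθ=0.08634; R = I + sinθ·[k]× + (1−cosθ)·[k]×²:
    [+0.91461 +0.28037 +0.29134]
    [-0.26711 +0.95989 -0.08518]
    [-0.30353 +0.00008 +0.95282]
t = (0.0717, 0.2400, 1.4105) m
M0: Pc = R·M0+t = (+0.01747, +0.34491, +1.43646); u = 757.5·(+0.01747)/1.43646 + 317.7 = 326.9135, v = 854.5·(+0.34491)/1.43646 + 227.8 = 432.9746
M1: Pc = R·M1+t = (+0.17387, +0.29923, +1.38456); u = 757.5·(+0.17387)/1.38456 + 317.7 = 412.8259, v = 854.5·(+0.29923)/1.38456 + 227.8 = 412.4761
M2: Pc = R·M2+t = (+0.12593, +0.13509, +1.38454); u = 757.5·(+0.12593)/1.38454 + 317.7 = 386.5970, v = 854.5·(+0.13509)/1.38454 + 227.8 = 311.1743
M3: Pc = R·M3+t = (-0.03047, +0.18077, +1.43644); u = 757.5·(-0.03047)/1.43644 + 317.7 = 301.6314, v = 854.5·(+0.18077)/1.43644 + 227.8 = 335.3333

c0=(326.91, 432.97) c1=(412.83, 412.48) c2=(386.60, 311.17) c3=(301.63, 335.33)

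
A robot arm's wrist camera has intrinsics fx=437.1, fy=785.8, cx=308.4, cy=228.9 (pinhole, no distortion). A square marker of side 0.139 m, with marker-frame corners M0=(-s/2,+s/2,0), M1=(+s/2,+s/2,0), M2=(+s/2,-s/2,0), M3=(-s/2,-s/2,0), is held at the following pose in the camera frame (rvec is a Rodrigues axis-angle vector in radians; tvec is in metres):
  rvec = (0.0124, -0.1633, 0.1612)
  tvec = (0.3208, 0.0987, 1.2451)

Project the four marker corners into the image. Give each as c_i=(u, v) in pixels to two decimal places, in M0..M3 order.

c0=(394.12, 328.43) c1=(439.67, 340.44) c2=(447.43, 254.63) c3=(402.03, 241.04)

Intrinsics K: fx=437.1, fy=785.8, cx=308.4, cy=228.9
Marker side s = 0.139 m; corners in marker frame (Z=0):
  M0 = (-0.0695, +0.0695, 0)
  M1 = (+0.0695, +0.0695, 0)
  M2 = (+0.0695, -0.0695, 0)
  M3 = (-0.0695, -0.0695, 0)
rvec = (0.0124, -0.1633, 0.1612), |rvec| = θ = 0.22980 rad = 13.166°
Rodrigues: sinθ=0.22778, 1−cosθ=0.02629; R = I + sinθ·[k]× + (1−cosθ)·[k]×²:
    [+0.97379 -0.16079 -0.16087]
    [+0.15878 +0.98699 -0.02540]
    [+0.16286 -0.00081 +0.98665]
t = (0.3208, 0.0987, 1.2451) m
M0: Pc = R·M0+t = (+0.24195, +0.15626, +1.23372); u = 437.1·(+0.24195)/1.23372 + 308.4 = 394.1200, v = 785.8·(+0.15626)/1.23372 + 228.9 = 328.4276
M1: Pc = R·M1+t = (+0.37730, +0.17833, +1.25636); u = 437.1·(+0.37730)/1.25636 + 308.4 = 439.6673, v = 785.8·(+0.17833)/1.25636 + 228.9 = 340.4381
M2: Pc = R·M2+t = (+0.39965, +0.04114, +1.25648); u = 437.1·(+0.39965)/1.25648 + 308.4 = 447.4306, v = 785.8·(+0.04114)/1.25648 + 228.9 = 254.6286
M3: Pc = R·M3+t = (+0.26430, +0.01907, +1.23384); u = 437.1·(+0.26430)/1.23384 + 308.4 = 402.0299, v = 785.8·(+0.01907)/1.23384 + 228.9 = 241.0448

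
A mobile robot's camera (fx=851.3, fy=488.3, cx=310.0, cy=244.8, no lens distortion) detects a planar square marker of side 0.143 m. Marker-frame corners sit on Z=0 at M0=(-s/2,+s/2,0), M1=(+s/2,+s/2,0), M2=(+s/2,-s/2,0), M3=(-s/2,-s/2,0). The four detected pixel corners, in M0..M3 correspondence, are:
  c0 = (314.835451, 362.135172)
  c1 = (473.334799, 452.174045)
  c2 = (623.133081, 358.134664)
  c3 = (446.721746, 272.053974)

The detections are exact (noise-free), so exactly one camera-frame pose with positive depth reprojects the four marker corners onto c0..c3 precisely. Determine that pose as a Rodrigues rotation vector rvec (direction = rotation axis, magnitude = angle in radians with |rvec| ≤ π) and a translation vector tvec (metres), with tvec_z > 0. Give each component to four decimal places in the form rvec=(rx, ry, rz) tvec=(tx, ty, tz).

Intrinsics K: fx=851.3, fy=488.3, cx=310.0, cy=244.8
Marker side s = 0.143 m; corners in marker frame (Z=0):
  M0 = (-0.0715, +0.0715, 0)
  M1 = (+0.0715, +0.0715, 0)
  M2 = (+0.0715, -0.0715, 0)
  M3 = (-0.0715, -0.0715, 0)
Detected image corners:
  c0 = (314.835451, 362.135172) px
  c1 = (473.334799, 452.174045) px
  c2 = (623.133081, 358.134664) px
  c3 = (446.721746, 272.053974) px
Planar DLT: solve 8×8 A·h = b for H (H[2,2]=1):
  H  [+908.21197 -854.93751 +459.75356]
  H  [+412.71548 +742.30688 +360.25470]
  H  [-0.56313 +0.27438 +1.00000]
B = K⁻¹H; ‖b₁‖=1.790582, ‖b₂‖=1.790582; λ = 2/(‖b₁‖+‖b₂‖) = 0.558478, sign → tz>0 ⇒ λ=+0.558478
r₁ = λ·B[:,0] = (+0.71034,+0.62970,-0.31449); r₂ = λ·B[:,1] = (-0.61666,+0.77217,+0.15324)
r₃ = r₁×r₂ = (+0.33933,+0.08509,+0.93681); SVD([r₁ r₂ r₃]) → R = UVᵀ:
  R  [+0.71034 -0.61666 +0.33933]
  R  [+0.62970 +0.77217 +0.08509]
  R  [-0.31449 +0.15324 +0.93681]
t = (+0.09824, +0.13205, +0.55848) m
tr R = 2.419314; θ = arccos((tr R − 1)/2) = 0.781785 rad = 44.793°
axis k = ((R−Rᵀ)₃₂, (R−Rᵀ)₁₃, (R−Rᵀ)₂₁) / (2 sinθ) = (+0.048363, +0.464005, +0.884511)
rvec = θ·k = (+0.037809, +0.362752, +0.691498)

rvec=(0.0378, 0.3628, 0.6915) tvec=(0.0982, 0.1320, 0.5585)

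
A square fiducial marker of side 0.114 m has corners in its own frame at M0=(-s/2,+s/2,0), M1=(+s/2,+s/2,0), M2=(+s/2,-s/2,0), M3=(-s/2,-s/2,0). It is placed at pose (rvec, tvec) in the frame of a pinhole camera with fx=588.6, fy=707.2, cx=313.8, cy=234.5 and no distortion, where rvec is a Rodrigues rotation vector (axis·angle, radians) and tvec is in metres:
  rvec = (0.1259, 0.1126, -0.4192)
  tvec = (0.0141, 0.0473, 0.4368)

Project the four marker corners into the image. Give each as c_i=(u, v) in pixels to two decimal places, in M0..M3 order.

Intrinsics K: fx=588.6, fy=707.2, cx=313.8, cy=234.5
Marker side s = 0.114 m; corners in marker frame (Z=0):
  M0 = (-0.0570, +0.0570, 0)
  M1 = (+0.0570, +0.0570, 0)
  M2 = (+0.0570, -0.0570, 0)
  M3 = (-0.0570, -0.0570, 0)
rvec = (0.1259, 0.1126, -0.4192), |rvec| = θ = 0.45195 rad = 25.895°
Rodrigues: sinθ=0.43672, 1−cosθ=0.10040; R = I + sinθ·[k]× + (1−cosθ)·[k]×²:
    [+0.90739 +0.41204 +0.08286]
    [-0.39811 +0.90583 -0.14486]
    [-0.13475 +0.09846 +0.98598]
t = (0.0141, 0.0473, 0.4368) m
M0: Pc = R·M0+t = (-0.01413, +0.12162, +0.45009); u = 588.6·(-0.01413)/0.45009 + 313.8 = 295.3156, v = 707.2·(+0.12162)/0.45009 + 234.5 = 425.6001
M1: Pc = R·M1+t = (+0.08931, +0.07624, +0.43473); u = 588.6·(+0.08931)/0.43473 + 313.8 = 434.7171, v = 707.2·(+0.07624)/0.43473 + 234.5 = 358.5240
M2: Pc = R·M2+t = (+0.04233, -0.02702, +0.42351); u = 588.6·(+0.04233)/0.42351 + 313.8 = 372.6378, v = 707.2·(-0.02702)/0.42351 + 234.5 = 189.3730
M3: Pc = R·M3+t = (-0.06111, +0.01836, +0.43887); u = 588.6·(-0.06111)/0.43887 + 313.8 = 231.8440, v = 707.2·(+0.01836)/0.43887 + 234.5 = 264.0852

c0=(295.32, 425.60) c1=(434.72, 358.52) c2=(372.64, 189.37) c3=(231.84, 264.09)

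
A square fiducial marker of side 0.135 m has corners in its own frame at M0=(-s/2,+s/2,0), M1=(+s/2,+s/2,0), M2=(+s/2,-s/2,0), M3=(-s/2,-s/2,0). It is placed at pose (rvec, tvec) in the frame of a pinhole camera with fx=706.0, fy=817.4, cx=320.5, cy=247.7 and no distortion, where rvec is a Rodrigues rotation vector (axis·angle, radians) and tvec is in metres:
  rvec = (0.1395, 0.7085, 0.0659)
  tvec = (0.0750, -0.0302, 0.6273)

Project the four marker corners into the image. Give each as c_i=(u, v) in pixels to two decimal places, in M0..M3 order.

Intrinsics K: fx=706.0, fy=817.4, cx=320.5, cy=247.7
Marker side s = 0.135 m; corners in marker frame (Z=0):
  M0 = (-0.0675, +0.0675, 0)
  M1 = (+0.0675, +0.0675, 0)
  M2 = (+0.0675, -0.0675, 0)
  M3 = (-0.0675, -0.0675, 0)
rvec = (0.1395, 0.7085, 0.0659), |rvec| = θ = 0.72510 rad = 41.545°
Rodrigues: sinθ=0.66321, 1−cosθ=0.25157; R = I + sinθ·[k]× + (1−cosθ)·[k]×²:
    [+0.75774 -0.01298 +0.65243]
    [+0.10757 +0.98861 -0.10525]
    [-0.64363 +0.14993 +0.75051]
t = (0.0750, -0.0302, 0.6273) m
M0: Pc = R·M0+t = (+0.02298, +0.02927, +0.68087); u = 706.0·(+0.02298)/0.68087 + 320.5 = 344.3241, v = 817.4·(+0.02927)/0.68087 + 247.7 = 282.8402
M1: Pc = R·M1+t = (+0.12527, +0.04379, +0.59398); u = 706.0·(+0.12527)/0.59398 + 320.5 = 469.3974, v = 817.4·(+0.04379)/0.59398 + 247.7 = 307.9643
M2: Pc = R·M2+t = (+0.12702, -0.08967, +0.57373); u = 706.0·(+0.12702)/0.57373 + 320.5 = 476.8074, v = 817.4·(-0.08967)/0.57373 + 247.7 = 119.9463
M3: Pc = R·M3+t = (+0.02473, -0.10419, +0.66062); u = 706.0·(+0.02473)/0.66062 + 320.5 = 346.9274, v = 817.4·(-0.10419)/0.66062 + 247.7 = 118.7819

c0=(344.32, 282.84) c1=(469.40, 307.96) c2=(476.81, 119.95) c3=(346.93, 118.78)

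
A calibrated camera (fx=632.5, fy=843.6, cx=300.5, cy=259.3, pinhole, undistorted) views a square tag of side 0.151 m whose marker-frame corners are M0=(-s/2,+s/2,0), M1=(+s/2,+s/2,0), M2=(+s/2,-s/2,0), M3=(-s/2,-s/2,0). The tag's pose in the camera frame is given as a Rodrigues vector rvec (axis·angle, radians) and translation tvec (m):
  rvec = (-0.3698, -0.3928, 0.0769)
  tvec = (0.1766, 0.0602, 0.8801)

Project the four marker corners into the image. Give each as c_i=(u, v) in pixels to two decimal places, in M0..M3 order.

Intrinsics K: fx=632.5, fy=843.6, cx=300.5, cy=259.3
Marker side s = 0.151 m; corners in marker frame (Z=0):
  M0 = (-0.0755, +0.0755, 0)
  M1 = (+0.0755, +0.0755, 0)
  M2 = (+0.0755, -0.0755, 0)
  M3 = (-0.0755, -0.0755, 0)
rvec = (-0.3698, -0.3928, 0.0769), |rvec| = θ = 0.54494 rad = 31.223°
Rodrigues: sinθ=0.51837, 1−cosθ=0.14484; R = I + sinθ·[k]× + (1−cosθ)·[k]×²:
    [+0.92186 -0.00230 -0.38752]
    [+0.14400 +0.93042 +0.33703]
    [+0.35978 -0.36650 +0.85804]
t = (0.1766, 0.0602, 0.8801) m
M0: Pc = R·M0+t = (+0.10683, +0.11957, +0.82527); u = 632.5·(+0.10683)/0.82527 + 300.5 = 382.3734, v = 843.6·(+0.11957)/0.82527 + 259.3 = 381.5308
M1: Pc = R·M1+t = (+0.24603, +0.14132, +0.87959); u = 632.5·(+0.24603)/0.87959 + 300.5 = 477.4137, v = 843.6·(+0.14132)/0.87959 + 259.3 = 394.8356
M2: Pc = R·M2+t = (+0.24637, +0.00083, +0.93493); u = 632.5·(+0.24637)/0.93493 + 300.5 = 467.1767, v = 843.6·(+0.00083)/0.93493 + 259.3 = 260.0450
M3: Pc = R·M3+t = (+0.10717, -0.02092, +0.88061); u = 632.5·(+0.10717)/0.88061 + 300.5 = 377.4776, v = 843.6·(-0.02092)/0.88061 + 259.3 = 239.2608

c0=(382.37, 381.53) c1=(477.41, 394.84) c2=(467.18, 260.04) c3=(377.48, 239.26)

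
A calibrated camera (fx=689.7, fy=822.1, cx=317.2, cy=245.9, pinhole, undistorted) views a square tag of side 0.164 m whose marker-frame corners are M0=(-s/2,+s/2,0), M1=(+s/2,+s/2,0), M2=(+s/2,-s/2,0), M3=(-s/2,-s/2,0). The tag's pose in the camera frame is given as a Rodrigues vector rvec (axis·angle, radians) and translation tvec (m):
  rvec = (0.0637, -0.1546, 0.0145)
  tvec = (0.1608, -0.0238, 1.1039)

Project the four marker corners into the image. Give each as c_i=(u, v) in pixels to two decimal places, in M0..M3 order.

Intrinsics K: fx=689.7, fy=822.1, cx=317.2, cy=245.9
Marker side s = 0.164 m; corners in marker frame (Z=0):
  M0 = (-0.0820, +0.0820, 0)
  M1 = (+0.0820, +0.0820, 0)
  M2 = (+0.0820, -0.0820, 0)
  M3 = (-0.0820, -0.0820, 0)
rvec = (0.0637, -0.1546, 0.0145), |rvec| = θ = 0.16784 rad = 9.616°
Rodrigues: sinθ=0.16705, 1−cosθ=0.01405; R = I + sinθ·[k]× + (1−cosθ)·[k]×²:
    [+0.98797 -0.01934 -0.15341]
    [+0.00952 +0.99787 -0.06452]
    [+0.15434 +0.06228 +0.98605]
t = (0.1608, -0.0238, 1.1039) m
M0: Pc = R·M0+t = (+0.07820, +0.05724, +1.09635); u = 689.7·(+0.07820)/1.09635 + 317.2 = 366.3946, v = 822.1·(+0.05724)/1.09635 + 245.9 = 288.8251
M1: Pc = R·M1+t = (+0.24023, +0.05881, +1.12166); u = 689.7·(+0.24023)/1.12166 + 317.2 = 464.9137, v = 822.1·(+0.05881)/1.12166 + 245.9 = 289.0007
M2: Pc = R·M2+t = (+0.24340, -0.10484, +1.11145); u = 689.7·(+0.24340)/1.11145 + 317.2 = 468.2398, v = 822.1·(-0.10484)/1.11145 + 245.9 = 168.3499
M3: Pc = R·M3+t = (+0.08137, -0.10641, +1.08614); u = 689.7·(+0.08137)/1.08614 + 317.2 = 368.8717, v = 822.1·(-0.10641)/1.08614 + 245.9 = 165.3610

c0=(366.39, 288.83) c1=(464.91, 289.00) c2=(468.24, 168.35) c3=(368.87, 165.36)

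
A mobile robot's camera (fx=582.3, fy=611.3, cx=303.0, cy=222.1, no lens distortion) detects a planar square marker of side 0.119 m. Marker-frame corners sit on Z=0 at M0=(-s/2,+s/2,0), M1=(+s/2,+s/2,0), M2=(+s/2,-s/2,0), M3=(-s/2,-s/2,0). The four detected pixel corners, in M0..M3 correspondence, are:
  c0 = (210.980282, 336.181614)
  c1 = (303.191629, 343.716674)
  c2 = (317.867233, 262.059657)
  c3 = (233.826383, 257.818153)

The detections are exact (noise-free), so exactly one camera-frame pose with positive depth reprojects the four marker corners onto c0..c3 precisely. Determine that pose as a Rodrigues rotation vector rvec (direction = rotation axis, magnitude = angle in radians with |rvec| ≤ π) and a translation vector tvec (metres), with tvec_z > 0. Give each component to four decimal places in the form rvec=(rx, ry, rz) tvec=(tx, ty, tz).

rvec=(-0.7112, 0.1960, 0.1095) tvec=(-0.0479, 0.0940, 0.7585)

Intrinsics K: fx=582.3, fy=611.3, cx=303.0, cy=222.1
Marker side s = 0.119 m; corners in marker frame (Z=0):
  M0 = (-0.0595, +0.0595, 0)
  M1 = (+0.0595, +0.0595, 0)
  M2 = (+0.0595, -0.0595, 0)
  M3 = (-0.0595, -0.0595, 0)
Detected image corners:
  c0 = (210.980282, 336.181614) px
  c1 = (303.191629, 343.716674) px
  c2 = (317.867233, 262.059657) px
  c3 = (233.826383, 257.818153) px
Planar DLT: solve 8×8 A·h = b for H (H[2,2]=1):
  H  [+663.12983 -381.95812 +266.19007]
  H  [-36.43255 +420.28985 +297.89576]
  H  [-0.28413 -0.83959 +1.00000]
B = K⁻¹H; ‖b₁‖=1.318378, ‖b₂‖=1.318378; λ = 2/(‖b₁‖+‖b₂‖) = 0.758508, sign → tz>0 ⇒ λ=+0.758508
r₁ = λ·B[:,0] = (+0.97594,+0.03310,-0.21551); r₂ = λ·B[:,1] = (-0.16616,+0.75288,-0.63684)
r₃ = r₁×r₂ = (+0.14118,+0.65733,+0.74026); SVD([r₁ r₂ r₃]) → R = UVᵀ:
  R  [+0.97594 -0.16616 +0.14118]
  R  [+0.03310 +0.75288 +0.65733]
  R  [-0.21551 -0.63684 +0.74026]
t = (-0.04795, +0.09405, +0.75851) m
tr R = 2.469083; θ = arccos((tr R − 1)/2) = 0.745806 rad = 42.732°
axis k = ((R−Rᵀ)₃₂, (R−Rᵀ)₁₃, (R−Rᵀ)₂₁) / (2 sinθ) = (-0.953606, +0.262829, +0.146823)
rvec = θ·k = (-0.711205, +0.196020, +0.109501)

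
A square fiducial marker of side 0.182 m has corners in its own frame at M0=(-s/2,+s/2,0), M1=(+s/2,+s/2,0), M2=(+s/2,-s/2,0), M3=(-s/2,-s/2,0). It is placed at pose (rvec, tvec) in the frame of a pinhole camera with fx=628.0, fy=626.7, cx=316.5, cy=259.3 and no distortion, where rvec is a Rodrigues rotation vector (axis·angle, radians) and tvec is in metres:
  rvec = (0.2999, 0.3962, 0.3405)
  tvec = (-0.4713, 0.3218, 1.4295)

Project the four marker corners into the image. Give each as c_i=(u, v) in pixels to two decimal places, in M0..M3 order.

Intrinsics K: fx=628.0, fy=626.7, cx=316.5, cy=259.3
Marker side s = 0.182 m; corners in marker frame (Z=0):
  M0 = (-0.0910, +0.0910, 0)
  M1 = (+0.0910, +0.0910, 0)
  M2 = (+0.0910, -0.0910, 0)
  M3 = (-0.0910, -0.0910, 0)
rvec = (0.2999, 0.3962, 0.3405), |rvec| = θ = 0.60237 rad = 34.514°
Rodrigues: sinθ=0.56660, 1−cosθ=0.17601; R = I + sinθ·[k]× + (1−cosθ)·[k]×²:
    [+0.86762 -0.26264 +0.42220]
    [+0.37791 +0.90014 -0.21665]
    [-0.32314 +0.34753 +0.88023]
t = (-0.4713, 0.3218, 1.4295) m
M0: Pc = R·M0+t = (-0.57415, +0.36932, +1.49053); u = 628.0·(-0.57415)/1.49053 + 316.5 = 74.5938, v = 626.7·(+0.36932)/1.49053 + 259.3 = 414.5831
M1: Pc = R·M1+t = (-0.41625, +0.43810, +1.43172); u = 628.0·(-0.41625)/1.43172 + 316.5 = 133.9201, v = 626.7·(+0.43810)/1.43172 + 259.3 = 451.0686
M2: Pc = R·M2+t = (-0.36845, +0.27428, +1.36847); u = 628.0·(-0.36845)/1.36847 + 316.5 = 147.4175, v = 626.7·(+0.27428)/1.36847 + 259.3 = 384.9074
M3: Pc = R·M3+t = (-0.52635, +0.20550, +1.42728); u = 628.0·(-0.52635)/1.42728 + 316.5 = 84.9060, v = 626.7·(+0.20550)/1.42728 + 259.3 = 349.5313

c0=(74.59, 414.58) c1=(133.92, 451.07) c2=(147.42, 384.91) c3=(84.91, 349.53)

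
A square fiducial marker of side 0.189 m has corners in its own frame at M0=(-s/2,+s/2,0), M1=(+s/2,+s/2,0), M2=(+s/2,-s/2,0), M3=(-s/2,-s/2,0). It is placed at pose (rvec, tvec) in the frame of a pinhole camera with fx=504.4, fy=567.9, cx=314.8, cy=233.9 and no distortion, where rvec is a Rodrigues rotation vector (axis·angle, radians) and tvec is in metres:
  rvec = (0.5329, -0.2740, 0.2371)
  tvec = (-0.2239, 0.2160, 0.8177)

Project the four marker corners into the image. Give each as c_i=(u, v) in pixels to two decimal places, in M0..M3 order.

Intrinsics K: fx=504.4, fy=567.9, cx=314.8, cy=233.9
Marker side s = 0.189 m; corners in marker frame (Z=0):
  M0 = (-0.0945, +0.0945, 0)
  M1 = (+0.0945, +0.0945, 0)
  M2 = (+0.0945, -0.0945, 0)
  M3 = (-0.0945, -0.0945, 0)
rvec = (0.5329, -0.2740, 0.2371), |rvec| = θ = 0.64442 rad = 36.922°
Rodrigues: sinθ=0.60073, 1−cosθ=0.20055; R = I + sinθ·[k]× + (1−cosθ)·[k]×²:
    [+0.93659 -0.29154 -0.19441]
    [+0.15051 +0.83571 -0.52815]
    [+0.31644 +0.46540 +0.82660]
t = (-0.2239, 0.2160, 0.8177) m
M0: Pc = R·M0+t = (-0.33996, +0.28075, +0.83178); u = 504.4·(-0.33996)/0.83178 + 314.8 = 108.6445, v = 567.9·(+0.28075)/0.83178 + 233.9 = 425.5843
M1: Pc = R·M1+t = (-0.16294, +0.30920, +0.89158); u = 504.4·(-0.16294)/0.89158 + 314.8 = 222.6178, v = 567.9·(+0.30920)/0.89158 + 233.9 = 430.8452
M2: Pc = R·M2+t = (-0.10784, +0.15125, +0.80362); u = 504.4·(-0.10784)/0.80362 + 314.8 = 247.1128, v = 567.9·(+0.15125)/0.80362 + 233.9 = 340.7838
M3: Pc = R·M3+t = (-0.28486, +0.12280, +0.74382); u = 504.4·(-0.28486)/0.74382 + 314.8 = 121.6311, v = 567.9·(+0.12280)/0.74382 + 233.9 = 327.6591

c0=(108.64, 425.58) c1=(222.62, 430.85) c2=(247.11, 340.78) c3=(121.63, 327.66)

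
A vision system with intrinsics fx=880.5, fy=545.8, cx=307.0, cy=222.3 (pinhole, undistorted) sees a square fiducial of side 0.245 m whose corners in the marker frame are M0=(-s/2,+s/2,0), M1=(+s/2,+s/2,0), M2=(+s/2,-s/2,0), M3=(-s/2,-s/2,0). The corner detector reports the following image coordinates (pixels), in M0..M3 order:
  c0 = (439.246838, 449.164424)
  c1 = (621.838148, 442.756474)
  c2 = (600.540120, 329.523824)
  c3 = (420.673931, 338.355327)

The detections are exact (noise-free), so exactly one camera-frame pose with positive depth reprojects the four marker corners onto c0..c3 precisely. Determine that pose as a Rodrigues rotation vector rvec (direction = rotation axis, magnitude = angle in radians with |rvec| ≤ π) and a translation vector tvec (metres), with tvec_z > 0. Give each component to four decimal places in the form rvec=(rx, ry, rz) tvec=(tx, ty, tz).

Intrinsics K: fx=880.5, fy=545.8, cx=307.0, cy=222.3
Marker side s = 0.245 m; corners in marker frame (Z=0):
  M0 = (-0.1225, +0.1225, 0)
  M1 = (+0.1225, +0.1225, 0)
  M2 = (+0.1225, -0.1225, 0)
  M3 = (-0.1225, -0.1225, 0)
Detected image corners:
  c0 = (439.246838, 449.164424) px
  c1 = (621.838148, 442.756474) px
  c2 = (600.540120, 329.523824) px
  c3 = (420.673931, 338.355327) px
Planar DLT: solve 8×8 A·h = b for H (H[2,2]=1):
  H  [+691.88893 +54.61283 +519.49322]
  H  [-66.92683 +437.17669 +389.64102]
  H  [-0.09179 -0.05128 +1.00000]
B = K⁻¹H; ‖b₁‖=0.827334, ‖b₂‖=0.827334; λ = 2/(‖b₁‖+‖b₂‖) = 1.208702, sign → tz>0 ⇒ λ=+1.208702
r₁ = λ·B[:,0] = (+0.98847,-0.10302,-0.11095); r₂ = λ·B[:,1] = (+0.09658,+0.99339,-0.06198)
r₃ = r₁×r₂ = (+0.11660,+0.05055,+0.99189); SVD([r₁ r₂ r₃]) → R = UVᵀ:
  R  [+0.98847 +0.09658 +0.11660]
  R  [-0.10302 +0.99339 +0.05055]
  R  [-0.11095 -0.06198 +0.99189]
t = (+0.29170, +0.37059, +1.20870) m
tr R = 2.973757; θ = arccos((tr R − 1)/2) = 0.162176 rad = 9.292°
axis k = ((R−Rᵀ)₃₂, (R−Rᵀ)₁₃, (R−Rᵀ)₂₁) / (2 sinθ) = (-0.348460, +0.704650, -0.618097)
rvec = θ·k = (-0.056512, +0.114277, -0.100240)

rvec=(-0.0565, 0.1143, -0.1002) tvec=(0.2917, 0.3706, 1.2087)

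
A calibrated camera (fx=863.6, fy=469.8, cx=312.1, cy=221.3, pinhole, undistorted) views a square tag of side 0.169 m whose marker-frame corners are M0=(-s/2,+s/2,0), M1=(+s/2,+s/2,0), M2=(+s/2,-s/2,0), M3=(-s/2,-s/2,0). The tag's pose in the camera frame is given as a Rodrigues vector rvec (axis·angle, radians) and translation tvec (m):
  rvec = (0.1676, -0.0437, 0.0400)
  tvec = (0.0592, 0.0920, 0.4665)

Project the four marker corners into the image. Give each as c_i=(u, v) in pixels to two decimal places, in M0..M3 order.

c0=(259.87, 391.05) c1=(561.45, 394.20) c2=(590.65, 233.45) c3=(270.74, 227.27)

Intrinsics K: fx=863.6, fy=469.8, cx=312.1, cy=221.3
Marker side s = 0.169 m; corners in marker frame (Z=0):
  M0 = (-0.0845, +0.0845, 0)
  M1 = (+0.0845, +0.0845, 0)
  M2 = (+0.0845, -0.0845, 0)
  M3 = (-0.0845, -0.0845, 0)
rvec = (0.1676, -0.0437, 0.0400), |rvec| = θ = 0.17776 rad = 10.185°
Rodrigues: sinθ=0.17683, 1−cosθ=0.01576; R = I + sinθ·[k]× + (1−cosθ)·[k]×²:
    [+0.99825 -0.04344 -0.04013]
    [+0.03614 +0.98519 -0.16759]
    [+0.04681 +0.16585 +0.98504]
t = (0.0592, 0.0920, 0.4665) m
M0: Pc = R·M0+t = (-0.02882, +0.17220, +0.47656); u = 863.6·(-0.02882)/0.47656 + 312.1 = 259.8682, v = 469.8·(+0.17220)/0.47656 + 221.3 = 391.0533
M1: Pc = R·M1+t = (+0.13988, +0.17830, +0.48447); u = 863.6·(+0.13988)/0.48447 + 312.1 = 561.4477, v = 469.8·(+0.17830)/0.48447 + 221.3 = 394.2035
M2: Pc = R·M2+t = (+0.14722, +0.01180, +0.45644); u = 863.6·(+0.14722)/0.45644 + 312.1 = 590.6498, v = 469.8·(+0.01180)/0.45644 + 221.3 = 233.4502
M3: Pc = R·M3+t = (-0.02148, +0.00570, +0.44853); u = 863.6·(-0.02148)/0.44853 + 312.1 = 270.7400, v = 469.8·(+0.00570)/0.44853 + 221.3 = 227.2677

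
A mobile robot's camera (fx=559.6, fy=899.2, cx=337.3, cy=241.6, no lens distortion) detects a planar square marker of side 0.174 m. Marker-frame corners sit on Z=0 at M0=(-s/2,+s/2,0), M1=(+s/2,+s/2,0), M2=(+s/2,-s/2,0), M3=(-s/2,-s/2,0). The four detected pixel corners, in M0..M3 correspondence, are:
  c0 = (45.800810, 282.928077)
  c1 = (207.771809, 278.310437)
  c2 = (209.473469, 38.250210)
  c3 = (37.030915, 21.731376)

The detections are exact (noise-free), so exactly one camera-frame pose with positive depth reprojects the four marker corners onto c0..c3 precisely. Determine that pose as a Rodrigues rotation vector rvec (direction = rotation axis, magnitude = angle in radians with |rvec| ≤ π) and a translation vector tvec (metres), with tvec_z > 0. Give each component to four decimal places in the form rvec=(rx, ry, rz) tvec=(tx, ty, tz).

rvec=(0.2273, -0.3003, 0.0283) tvec=(-0.2321, -0.0570, 0.6222)

Intrinsics K: fx=559.6, fy=899.2, cx=337.3, cy=241.6
Marker side s = 0.174 m; corners in marker frame (Z=0):
  M0 = (-0.0870, +0.0870, 0)
  M1 = (+0.0870, +0.0870, 0)
  M2 = (+0.0870, -0.0870, 0)
  M3 = (-0.0870, -0.0870, 0)
Detected image corners:
  c0 = (45.800810, 282.928077) px
  c1 = (207.771809, 278.310437) px
  c2 = (209.473469, 38.250210) px
  c3 = (37.030915, 21.731376) px
Planar DLT: solve 8×8 A·h = b for H (H[2,2]=1):
  H  [+1019.59817 +62.80230 +128.53792]
  H  [+106.33299 +1492.21021 +159.24255]
  H  [+0.47637 +0.34985 +1.00000]
B = K⁻¹H; ‖b₁‖=1.607133, ‖b₂‖=1.607133; λ = 2/(‖b₁‖+‖b₂‖) = 0.622226, sign → tz>0 ⇒ λ=+0.622226
r₁ = λ·B[:,0] = (+0.95504,-0.00606,+0.29641); r₂ = λ·B[:,1] = (-0.06138,+0.97409,+0.21769)
r₃ = r₁×r₂ = (-0.29005,-0.22609,+0.92992); SVD([r₁ r₂ r₃]) → R = UVᵀ:
  R  [+0.95504 -0.06138 -0.29005]
  R  [-0.00606 +0.97409 -0.22609]
  R  [+0.29641 +0.21769 +0.92992]
t = (-0.23213, -0.05699, +0.62223) m
tr R = 2.859049; θ = arccos((tr R − 1)/2) = 0.377675 rad = 21.639°
axis k = ((R−Rᵀ)₃₂, (R−Rᵀ)₁₃, (R−Rᵀ)₂₁) / (2 sinθ) = (+0.601721, -0.795176, +0.075009)
rvec = θ·k = (+0.227255, -0.300318, +0.028329)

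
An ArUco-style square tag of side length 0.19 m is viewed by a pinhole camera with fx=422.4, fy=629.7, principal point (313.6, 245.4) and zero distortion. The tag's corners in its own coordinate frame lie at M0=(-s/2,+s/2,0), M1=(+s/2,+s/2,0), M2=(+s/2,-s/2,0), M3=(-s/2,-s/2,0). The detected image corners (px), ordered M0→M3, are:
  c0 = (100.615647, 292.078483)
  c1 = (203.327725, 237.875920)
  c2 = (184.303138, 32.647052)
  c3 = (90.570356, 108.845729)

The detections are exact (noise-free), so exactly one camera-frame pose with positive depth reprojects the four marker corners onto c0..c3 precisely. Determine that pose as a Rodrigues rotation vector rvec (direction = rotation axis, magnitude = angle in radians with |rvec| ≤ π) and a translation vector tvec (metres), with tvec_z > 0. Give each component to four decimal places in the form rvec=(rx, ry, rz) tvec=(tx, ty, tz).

Intrinsics K: fx=422.4, fy=629.7, cx=313.6, cy=245.4
Marker side s = 0.19 m; corners in marker frame (Z=0):
  M0 = (-0.0950, +0.0950, 0)
  M1 = (+0.0950, +0.0950, 0)
  M2 = (+0.0950, -0.0950, 0)
  M3 = (-0.0950, -0.0950, 0)
Detected image corners:
  c0 = (100.615647, 292.078483) px
  c1 = (203.327725, 237.875920) px
  c2 = (184.303138, 32.647052) px
  c3 = (90.570356, 108.845729) px
Planar DLT: solve 8×8 A·h = b for H (H[2,2]=1):
  H  [+411.68641 +20.70958 +141.07861]
  H  [-466.36600 +955.45973 +166.64319]
  H  [-0.72170 -0.37435 +1.00000]
B = K⁻¹H; ‖b₁‖=1.735890, ‖b₂‖=1.735890; λ = 2/(‖b₁‖+‖b₂‖) = 0.576073, sign → tz>0 ⇒ λ=+0.576073
r₁ = λ·B[:,0] = (+0.87013,-0.26463,-0.41575); r₂ = λ·B[:,1] = (+0.18835,+0.95813,-0.21565)
r₃ = r₁×r₂ = (+0.45541,+0.10934,+0.88354); SVD([r₁ r₂ r₃]) → R = UVᵀ:
  R  [+0.87013 +0.18835 +0.45541]
  R  [-0.26463 +0.95813 +0.10934]
  R  [-0.41575 -0.21565 +0.88354]
t = (-0.23529, -0.07205, +0.57607) m
tr R = 2.711800; θ = arccos((tr R − 1)/2) = 0.543508 rad = 31.141°
axis k = ((R−Rᵀ)₃₂, (R−Rᵀ)₁₃, (R−Rᵀ)₂₁) / (2 sinθ) = (-0.314219, +0.842292, -0.437962)
rvec = θ·k = (-0.170780, +0.457792, -0.238035)

rvec=(-0.1708, 0.4578, -0.2380) tvec=(-0.2353, -0.0720, 0.5761)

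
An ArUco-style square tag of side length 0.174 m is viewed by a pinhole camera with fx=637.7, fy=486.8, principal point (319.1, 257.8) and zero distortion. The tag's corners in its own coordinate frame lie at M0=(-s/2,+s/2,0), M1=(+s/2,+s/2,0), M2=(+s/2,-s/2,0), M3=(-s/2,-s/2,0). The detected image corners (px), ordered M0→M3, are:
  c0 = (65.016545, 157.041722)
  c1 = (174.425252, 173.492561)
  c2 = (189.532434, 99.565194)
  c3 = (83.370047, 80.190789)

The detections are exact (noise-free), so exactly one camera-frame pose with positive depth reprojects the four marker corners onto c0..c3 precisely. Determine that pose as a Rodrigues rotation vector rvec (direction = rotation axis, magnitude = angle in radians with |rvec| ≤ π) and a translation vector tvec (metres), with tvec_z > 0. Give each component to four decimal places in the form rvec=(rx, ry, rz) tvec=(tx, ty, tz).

rvec=(-0.1249, -0.2844, 0.1375) tvec=(-0.3160, -0.2847, 1.0622)

Intrinsics K: fx=637.7, fy=486.8, cx=319.1, cy=257.8
Marker side s = 0.174 m; corners in marker frame (Z=0):
  M0 = (-0.0870, +0.0870, 0)
  M1 = (+0.0870, +0.0870, 0)
  M2 = (+0.0870, -0.0870, 0)
  M3 = (-0.0870, -0.0870, 0)
Detected image corners:
  c0 = (65.016545, 157.041722) px
  c1 = (174.425252, 173.492561) px
  c2 = (189.532434, 99.565194) px
  c3 = (83.370047, 80.190789) px
Planar DLT: solve 8×8 A·h = b for H (H[2,2]=1):
  H  [+651.96063 -113.05369 +129.37706]
  H  [+135.52486 +416.04454 +127.33291]
  H  [+0.25461 -0.13357 +1.00000]
B = K⁻¹H; ‖b₁‖=0.941481, ‖b₂‖=0.941481; λ = 2/(‖b₁‖+‖b₂‖) = 1.062156, sign → tz>0 ⇒ λ=+1.062156
r₁ = λ·B[:,0] = (+0.95059,+0.15249,+0.27043); r₂ = λ·B[:,1] = (-0.11731,+0.98291,-0.14188)
r₃ = r₁×r₂ = (-0.28745,+0.10314,+0.95223); SVD([r₁ r₂ r₃]) → R = UVᵀ:
  R  [+0.95059 -0.11731 -0.28745]
  R  [+0.15249 +0.98291 +0.10314]
  R  [+0.27043 -0.14188 +0.95223]
t = (-0.31600, -0.28467, +1.06216) m
tr R = 2.885721; θ = arccos((tr R − 1)/2) = 0.339682 rad = 19.462°
axis k = ((R−Rᵀ)₃₂, (R−Rᵀ)₁₃, (R−Rᵀ)₂₁) / (2 sinθ) = (-0.367687, -0.837189, +0.404871)
rvec = θ·k = (-0.124897, -0.284378, +0.137527)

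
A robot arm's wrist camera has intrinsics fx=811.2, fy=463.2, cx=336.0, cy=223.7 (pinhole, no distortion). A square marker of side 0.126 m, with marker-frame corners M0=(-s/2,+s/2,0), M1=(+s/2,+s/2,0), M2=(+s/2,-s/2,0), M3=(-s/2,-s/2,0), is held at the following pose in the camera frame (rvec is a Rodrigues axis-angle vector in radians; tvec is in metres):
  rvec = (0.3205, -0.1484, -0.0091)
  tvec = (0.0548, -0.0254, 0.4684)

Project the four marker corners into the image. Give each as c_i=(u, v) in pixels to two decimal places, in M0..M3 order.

Intrinsics K: fx=811.2, fy=463.2, cx=336.0, cy=223.7
Marker side s = 0.126 m; corners in marker frame (Z=0):
  M0 = (-0.0630, +0.0630, 0)
  M1 = (+0.0630, +0.0630, 0)
  M2 = (+0.0630, -0.0630, 0)
  M3 = (-0.0630, -0.0630, 0)
rvec = (0.3205, -0.1484, -0.0091), |rvec| = θ = 0.35331 rad = 20.243°
Rodrigues: sinθ=0.34600, 1−cosθ=0.06177; R = I + sinθ·[k]× + (1−cosθ)·[k]×²:
    [+0.98906 -0.01462 -0.14678]
    [-0.03245 +0.94913 -0.31321]
    [+0.14389 +0.31454 +0.93827]
t = (0.0548, -0.0254, 0.4684) m
M0: Pc = R·M0+t = (-0.00843, +0.03644, +0.47915); u = 811.2·(-0.00843)/0.47915 + 336.0 = 321.7244, v = 463.2·(+0.03644)/0.47915 + 223.7 = 258.9263
M1: Pc = R·M1+t = (+0.11619, +0.03235, +0.49728); u = 811.2·(+0.11619)/0.49728 + 336.0 = 525.5367, v = 463.2·(+0.03235)/0.49728 + 223.7 = 253.8339
M2: Pc = R·M2+t = (+0.11803, -0.08724, +0.45765); u = 811.2·(+0.11803)/0.45765 + 336.0 = 545.2165, v = 463.2·(-0.08724)/0.45765 + 223.7 = 135.4024
M3: Pc = R·M3+t = (-0.00659, -0.08315, +0.43952); u = 811.2·(-0.00659)/0.43952 + 336.0 = 323.8378, v = 463.2·(-0.08315)/0.43952 + 223.7 = 136.0687

c0=(321.72, 258.93) c1=(525.54, 253.83) c2=(545.22, 135.40) c3=(323.84, 136.07)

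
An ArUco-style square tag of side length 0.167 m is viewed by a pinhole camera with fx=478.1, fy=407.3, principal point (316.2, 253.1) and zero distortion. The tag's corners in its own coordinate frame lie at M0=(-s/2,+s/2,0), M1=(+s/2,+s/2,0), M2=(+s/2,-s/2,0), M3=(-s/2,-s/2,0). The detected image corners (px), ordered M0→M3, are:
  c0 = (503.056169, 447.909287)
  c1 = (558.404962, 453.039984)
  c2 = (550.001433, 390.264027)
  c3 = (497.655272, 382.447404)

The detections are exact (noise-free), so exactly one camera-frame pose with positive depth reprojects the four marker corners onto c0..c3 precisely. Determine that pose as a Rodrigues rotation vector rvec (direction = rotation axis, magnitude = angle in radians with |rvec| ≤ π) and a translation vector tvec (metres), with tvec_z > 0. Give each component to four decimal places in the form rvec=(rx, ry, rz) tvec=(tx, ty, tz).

rvec=(-0.4135, -0.3858, 0.1751) tvec=(0.5044, 0.4599, 1.1395)

Intrinsics K: fx=478.1, fy=407.3, cx=316.2, cy=253.1
Marker side s = 0.167 m; corners in marker frame (Z=0):
  M0 = (-0.0835, +0.0835, 0)
  M1 = (+0.0835, +0.0835, 0)
  M2 = (+0.0835, -0.0835, 0)
  M3 = (-0.0835, -0.0835, 0)
Detected image corners:
  c0 = (503.056169, 447.909287) px
  c1 = (558.404962, 453.039984) px
  c2 = (550.001433, 390.264027) px
  c3 = (497.655272, 382.447404) px
Planar DLT: solve 8×8 A·h = b for H (H[2,2]=1):
  H  [+474.16552 -153.99714 +527.82068]
  H  [+159.63402 +228.58074 +417.50032]
  H  [+0.28828 -0.37085 +1.00000]
B = K⁻¹H; ‖b₁‖=0.877591, ‖b₂‖=0.877591; λ = 2/(‖b₁‖+‖b₂‖) = 1.139483, sign → tz>0 ⇒ λ=+1.139483
r₁ = λ·B[:,0] = (+0.91285,+0.24247,+0.32849); r₂ = λ·B[:,1] = (-0.08755,+0.90209,-0.42258)
r₃ = r₁×r₂ = (-0.39879,+0.35700,+0.84470); SVD([r₁ r₂ r₃]) → R = UVᵀ:
  R  [+0.91285 -0.08755 -0.39879]
  R  [+0.24247 +0.90209 +0.35700]
  R  [+0.32849 -0.42258 +0.84470]
t = (+0.50437, +0.45993, +1.13948) m
tr R = 2.659639; θ = arccos((tr R − 1)/2) = 0.592012 rad = 33.920°
axis k = ((R−Rᵀ)₃₂, (R−Rᵀ)₁₃, (R−Rᵀ)₂₁) / (2 sinθ) = (-0.698509, -0.651648, +0.295701)
rvec = θ·k = (-0.413526, -0.385784, +0.175059)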